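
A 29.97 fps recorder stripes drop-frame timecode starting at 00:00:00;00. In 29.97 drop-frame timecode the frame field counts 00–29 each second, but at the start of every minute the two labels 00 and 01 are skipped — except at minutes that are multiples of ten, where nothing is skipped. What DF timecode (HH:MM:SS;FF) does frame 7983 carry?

00:04:26;11

Each 10-minute DF block holds 10 × 60 × 30 − 9 × 2 = 17982 frames. 7983 ÷ 17982 → 0 full blocks, remainder 7983.
Within the partial block the first minute is 1800 frames and each further minute 1798, so 4 further minute boundaries passed. Total skipped labels = 18 × 0 + 2 × 4 = 8.
Non-drop label index = 7983 + 8 = 7991; at 30 labels/s that is 00:04:26:11, i.e. DF 00:04:26;11.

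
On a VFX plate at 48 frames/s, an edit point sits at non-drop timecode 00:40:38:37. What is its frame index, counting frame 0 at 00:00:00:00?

Total seconds to the label: (0 × 3600 + 40 × 60 + 38) = 2438.
Frame index = 2438 × 48 + 37 = 117061.

frame 117061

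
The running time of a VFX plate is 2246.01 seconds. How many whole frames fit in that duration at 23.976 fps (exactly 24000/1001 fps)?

53850 frames

Frames = 2246.01 × 24000/1001 = 4146480/77 ≈ 53850.3896.
Complete frames: 53850.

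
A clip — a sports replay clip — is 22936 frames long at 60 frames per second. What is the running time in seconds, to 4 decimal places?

382.2667 seconds

Running time = 22936 × 1/60 = 5734/15 s ≈ 382.2667 s.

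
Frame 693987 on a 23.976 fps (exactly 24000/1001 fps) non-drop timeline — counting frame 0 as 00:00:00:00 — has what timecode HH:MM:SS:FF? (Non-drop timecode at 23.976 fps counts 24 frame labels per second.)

693987 ÷ 24 = 28916 full seconds, remainder 3 frames.
28916 s = 8 h 1 min 56 s.
Timecode: 08:01:56:03.

08:01:56:03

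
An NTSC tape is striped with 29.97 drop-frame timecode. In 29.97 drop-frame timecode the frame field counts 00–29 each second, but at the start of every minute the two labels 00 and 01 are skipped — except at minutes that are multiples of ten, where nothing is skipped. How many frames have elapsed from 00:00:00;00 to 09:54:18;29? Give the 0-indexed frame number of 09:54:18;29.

1068699

As if non-drop at 30 labels/s: (9 × 3600 + 54 × 60 + 18) × 30 + 29 = 1069769.
Minute boundaries passed: 594; those not divisible by 10: 594 − 59 = 535; dropped labels = 2 × 535 = 1070.
Actual frame index = 1069769 − 1070 = 1068699.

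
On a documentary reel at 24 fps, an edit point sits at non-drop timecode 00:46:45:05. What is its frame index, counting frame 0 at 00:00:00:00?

frame 67325

Total seconds to the label: (0 × 3600 + 46 × 60 + 45) = 2805.
Frame index = 2805 × 24 + 5 = 67325.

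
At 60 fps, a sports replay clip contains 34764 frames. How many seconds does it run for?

579.4 seconds

Running time = 34764 / (60) = 579.4 s.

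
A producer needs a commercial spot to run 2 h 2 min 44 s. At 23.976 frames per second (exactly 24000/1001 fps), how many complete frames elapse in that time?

176559 frames

2 h 2 min 44 s = 7364 s.
Frames = 7364 × 24000/1001 = 25248000/143 ≈ 176559.4406.
Complete frames: 176559.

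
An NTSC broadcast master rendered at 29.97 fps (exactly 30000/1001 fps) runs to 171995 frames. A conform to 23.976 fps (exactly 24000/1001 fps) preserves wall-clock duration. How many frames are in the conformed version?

137596 frames

Target frames = source frames × (target rate / source rate) = 171995 × (24000/1001)/(30000/1001) = 171995 × 4/5 = 137596.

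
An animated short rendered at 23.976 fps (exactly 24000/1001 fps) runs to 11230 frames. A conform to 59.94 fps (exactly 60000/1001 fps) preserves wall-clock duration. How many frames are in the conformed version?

Target frames = source frames × (target rate / source rate) = 11230 × (60000/1001)/(24000/1001) = 11230 × 5/2 = 28075.

28075 frames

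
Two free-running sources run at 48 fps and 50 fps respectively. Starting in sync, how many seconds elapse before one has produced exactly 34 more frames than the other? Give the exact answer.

17 seconds

The gap grows by |50 − 48| = 2 frames per second.
Time for a 34-frame gap: 34 ÷ (2) = 17 s.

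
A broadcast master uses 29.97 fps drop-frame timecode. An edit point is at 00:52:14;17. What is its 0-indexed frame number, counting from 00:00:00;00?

93943

As if non-drop at 30 labels/s: (0 × 3600 + 52 × 60 + 14) × 30 + 17 = 94037.
Minute boundaries passed: 52; those not divisible by 10: 52 − 5 = 47; dropped labels = 2 × 47 = 94.
Actual frame index = 94037 − 94 = 93943.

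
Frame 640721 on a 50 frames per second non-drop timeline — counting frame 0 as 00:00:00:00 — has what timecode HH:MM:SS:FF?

03:33:34:21

640721 ÷ 50 = 12814 full seconds, remainder 21 frames.
12814 s = 3 h 33 min 34 s.
Timecode: 03:33:34:21.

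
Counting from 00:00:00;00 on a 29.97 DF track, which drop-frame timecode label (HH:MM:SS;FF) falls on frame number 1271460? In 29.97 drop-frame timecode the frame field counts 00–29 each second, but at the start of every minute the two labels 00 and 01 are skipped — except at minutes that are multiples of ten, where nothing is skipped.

11:47:04;14

Each 10-minute DF block holds 10 × 60 × 30 − 9 × 2 = 17982 frames. 1271460 ÷ 17982 → 70 full blocks, remainder 12720.
Within the partial block the first minute is 1800 frames and each further minute 1798, so 7 further minute boundaries passed. Total skipped labels = 18 × 70 + 2 × 7 = 1274.
Non-drop label index = 1271460 + 1274 = 1272734; at 30 labels/s that is 11:47:04:14, i.e. DF 11:47:04;14.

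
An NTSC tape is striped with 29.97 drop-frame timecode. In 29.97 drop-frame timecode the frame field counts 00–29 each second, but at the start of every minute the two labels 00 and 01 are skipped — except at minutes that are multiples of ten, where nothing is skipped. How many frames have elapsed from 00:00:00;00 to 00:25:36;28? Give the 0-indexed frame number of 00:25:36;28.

Complete 10-minute blocks: 2, each 17982 frames → 35964.
Remaining 5 whole minutes in the current block: 1800 + 4 × 1798 = 8992 frames.
Within the current minute: 36 × 30 + 28 − 2 = 1106 (labels ;00/;01 skipped at this minute). Total = 35964 + 8992 + 1106 = 46062.

46062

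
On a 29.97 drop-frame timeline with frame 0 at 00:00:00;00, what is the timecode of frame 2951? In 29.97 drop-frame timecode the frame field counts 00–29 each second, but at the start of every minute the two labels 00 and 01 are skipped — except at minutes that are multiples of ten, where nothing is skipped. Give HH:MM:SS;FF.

Ten DF minutes hold 17982 frames, so frame 2951 lies in block 0 (frames 0–17981) with 2951 frames into that block.
The block's first minute is 1800 frames and the rest 1798 each; 2951 frames reaches minute 1, so 0 × 18 + 1 × 2 = 2 labels have been skipped so far.
Adding those back, label number 2951 + 2 = 2953 at 30 labels/s is 98 s + 13 f = 0 h 1 min 38 s frame 13, i.e. 00:01:38;13.

00:01:38;13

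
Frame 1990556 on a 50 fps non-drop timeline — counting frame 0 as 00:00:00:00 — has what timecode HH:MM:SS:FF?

11:03:31:06

1990556 ÷ 50 = 39811 full seconds, remainder 6 frames.
39811 s = 11 h 3 min 31 s.
Timecode: 11:03:31:06.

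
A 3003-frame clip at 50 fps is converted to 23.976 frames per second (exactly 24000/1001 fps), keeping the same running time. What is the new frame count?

Target frames = source frames × (target rate / source rate) = 3003 × (24000/1001)/(50) = 3003 × 480/1001 = 1440.

1440 frames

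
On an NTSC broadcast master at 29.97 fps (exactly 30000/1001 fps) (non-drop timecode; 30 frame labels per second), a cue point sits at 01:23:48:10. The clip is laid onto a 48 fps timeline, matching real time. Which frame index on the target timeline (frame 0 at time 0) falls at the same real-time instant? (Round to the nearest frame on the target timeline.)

Source frame index: (1×3600 + 23×60 + 48) × 30 + 10 = 150850.
Real time: 150850 / (30000/1001) = 3020017/600 s.
Target frame: (3020017/600) × (48) = 6040034/25 ≈ 241601.360 → 241601.

frame 241601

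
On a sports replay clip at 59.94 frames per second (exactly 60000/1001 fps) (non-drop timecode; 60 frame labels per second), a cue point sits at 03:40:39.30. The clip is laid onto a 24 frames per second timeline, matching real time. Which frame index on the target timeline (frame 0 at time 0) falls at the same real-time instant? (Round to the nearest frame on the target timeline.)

frame 318066

Source frame index: (3×3600 + 40×60 + 39) × 60 + 30 = 794370.
Real time: 794370 / (60000/1001) = 26505479/2000 s.
Target frame: (26505479/2000) × (24) = 79516437/250 ≈ 318065.748 → 318066.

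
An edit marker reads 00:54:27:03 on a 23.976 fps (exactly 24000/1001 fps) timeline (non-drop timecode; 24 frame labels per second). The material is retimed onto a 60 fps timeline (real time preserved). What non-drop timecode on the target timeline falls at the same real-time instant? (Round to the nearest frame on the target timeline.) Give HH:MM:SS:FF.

Source frame index: (0×3600 + 54×60 + 27) × 24 + 3 = 78411.
Real time: 78411 / (24000/1001) = 26163137/8000 s.
Target frame: (26163137/8000) × (60) = 78489411/400 ≈ 196223.527 → 196224.
At 60 labels/s: frame 196224 → 00:54:30:24.

00:54:30:24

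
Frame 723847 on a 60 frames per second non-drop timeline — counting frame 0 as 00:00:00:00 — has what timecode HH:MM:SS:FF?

723847 ÷ 60 = 12064 full seconds, remainder 7 frames.
12064 s = 3 h 21 min 4 s.
Timecode: 03:21:04:07.

03:21:04:07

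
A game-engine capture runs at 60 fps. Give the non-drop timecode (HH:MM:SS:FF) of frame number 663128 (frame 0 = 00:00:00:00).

663128 ÷ 60 = 11052 full seconds, remainder 8 frames.
11052 s = 3 h 4 min 12 s.
Timecode: 03:04:12:08.

03:04:12:08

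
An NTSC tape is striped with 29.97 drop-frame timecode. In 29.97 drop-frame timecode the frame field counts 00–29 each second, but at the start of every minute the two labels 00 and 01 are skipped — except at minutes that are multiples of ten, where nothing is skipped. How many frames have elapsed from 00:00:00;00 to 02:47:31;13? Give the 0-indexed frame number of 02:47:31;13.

Complete 10-minute blocks: 16, each 17982 frames → 287712.
Remaining 7 whole minutes in the current block: 1800 + 6 × 1798 = 12588 frames.
Within the current minute: 31 × 30 + 13 − 2 = 941 (labels ;00/;01 skipped at this minute). Total = 287712 + 12588 + 941 = 301241.

301241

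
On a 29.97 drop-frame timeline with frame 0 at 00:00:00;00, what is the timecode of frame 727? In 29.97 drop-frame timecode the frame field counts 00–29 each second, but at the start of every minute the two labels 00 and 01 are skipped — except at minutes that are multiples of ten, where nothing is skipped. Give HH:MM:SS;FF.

00:00:24;07

Each 10-minute DF block holds 10 × 60 × 30 − 9 × 2 = 17982 frames. 727 ÷ 17982 → 0 full blocks, remainder 727.
Within the partial block the first minute is 1800 frames and each further minute 1798, so 0 further minute boundaries passed. Total skipped labels = 18 × 0 + 2 × 0 = 0.
Non-drop label index = 727 + 0 = 727; at 30 labels/s that is 00:00:24:07, i.e. DF 00:00:24;07.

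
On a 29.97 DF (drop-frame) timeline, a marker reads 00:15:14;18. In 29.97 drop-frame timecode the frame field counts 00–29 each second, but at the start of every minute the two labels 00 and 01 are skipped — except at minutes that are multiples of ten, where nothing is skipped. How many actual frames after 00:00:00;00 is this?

27410

Complete 10-minute blocks: 1, each 17982 frames → 17982.
Remaining 5 whole minutes in the current block: 1800 + 4 × 1798 = 8992 frames.
Within the current minute: 14 × 30 + 18 − 2 = 436 (labels ;00/;01 skipped at this minute). Total = 17982 + 8992 + 436 = 27410.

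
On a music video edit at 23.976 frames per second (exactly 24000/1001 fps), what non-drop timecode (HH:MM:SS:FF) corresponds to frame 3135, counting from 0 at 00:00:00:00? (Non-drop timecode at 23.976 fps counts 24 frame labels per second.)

00:02:10:15

3135 ÷ 24 = 130 full seconds, remainder 15 frames.
130 s = 0 h 2 min 10 s.
Timecode: 00:02:10:15.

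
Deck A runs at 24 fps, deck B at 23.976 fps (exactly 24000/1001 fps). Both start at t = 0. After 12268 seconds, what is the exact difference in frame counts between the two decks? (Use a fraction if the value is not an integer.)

A emits 24 × 12268 = 294432 frames; B emits 24000/1001 × 12268 = 294432000/1001.
Difference = 294432/1001 frames (≈ 294.1379); B is behind A.

294432/1001 frames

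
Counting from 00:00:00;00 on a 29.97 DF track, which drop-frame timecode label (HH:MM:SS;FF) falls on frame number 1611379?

Ten DF minutes hold 17982 frames, so frame 1611379 lies in block 89 (frames 1600398–1618379) with 10981 frames into that block.
The block's first minute is 1800 frames and the rest 1798 each; 10981 frames reaches minute 6, so 89 × 18 + 6 × 2 = 1614 labels have been skipped so far.
Adding those back, label number 1611379 + 1614 = 1612993 at 30 labels/s is 53766 s + 13 f = 14 h 56 min 6 s frame 13, i.e. 14:56:06;13.

14:56:06;13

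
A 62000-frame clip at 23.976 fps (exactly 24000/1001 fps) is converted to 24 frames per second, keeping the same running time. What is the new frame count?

Target frames = source frames × (target rate / source rate) = 62000 × (24)/(24000/1001) = 62000 × 1001/1000 = 62062.

62062 frames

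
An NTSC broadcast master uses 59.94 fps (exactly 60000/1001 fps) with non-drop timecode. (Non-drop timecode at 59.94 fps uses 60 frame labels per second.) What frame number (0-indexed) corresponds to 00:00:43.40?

frame 2620

Total seconds to the label: (0 × 3600 + 0 × 60 + 43) = 43.
Frame index = 43 × 60 + 40 = 2620.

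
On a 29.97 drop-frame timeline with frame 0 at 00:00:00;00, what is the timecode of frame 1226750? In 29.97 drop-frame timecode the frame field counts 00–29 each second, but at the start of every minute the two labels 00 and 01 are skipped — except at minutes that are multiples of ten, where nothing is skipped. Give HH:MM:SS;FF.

11:22:12;18

Ten DF minutes hold 17982 frames, so frame 1226750 lies in block 68 (frames 1222776–1240757) with 3974 frames into that block.
The block's first minute is 1800 frames and the rest 1798 each; 3974 frames reaches minute 2, so 68 × 18 + 2 × 2 = 1228 labels have been skipped so far.
Adding those back, label number 1226750 + 1228 = 1227978 at 30 labels/s is 40932 s + 18 f = 11 h 22 min 12 s frame 18, i.e. 11:22:12;18.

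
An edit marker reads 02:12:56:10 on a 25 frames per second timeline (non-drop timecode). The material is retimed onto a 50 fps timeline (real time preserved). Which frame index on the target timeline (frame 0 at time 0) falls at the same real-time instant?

Source frame index: (2×3600 + 12×60 + 56) × 25 + 10 = 199410.
Real time: 199410 / (25) = 39882/5 s.
Target frame: (39882/5) × (50) = 398820.

frame 398820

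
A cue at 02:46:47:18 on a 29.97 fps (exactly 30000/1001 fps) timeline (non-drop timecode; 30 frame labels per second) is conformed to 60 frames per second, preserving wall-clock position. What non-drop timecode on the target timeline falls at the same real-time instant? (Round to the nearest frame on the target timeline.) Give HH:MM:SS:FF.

02:46:57:36

Source frame index: (2×3600 + 46×60 + 47) × 30 + 18 = 300228.
Real time: 300228 / (30000/1001) = 25044019/2500 s.
Target frame: (25044019/2500) × (60) = 75132057/125 ≈ 601056.456 → 601056.
At 60 labels/s: frame 601056 → 02:46:57:36.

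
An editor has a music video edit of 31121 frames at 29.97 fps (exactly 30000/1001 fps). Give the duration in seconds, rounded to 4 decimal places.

1038.4040 seconds

Running time = 31121 × 1001/30000 = 31152121/30000 s ≈ 1038.4040 s.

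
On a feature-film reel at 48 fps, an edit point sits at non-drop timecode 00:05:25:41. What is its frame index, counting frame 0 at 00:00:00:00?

frame 15641

Total seconds to the label: (0 × 3600 + 5 × 60 + 25) = 325.
Frame index = 325 × 48 + 41 = 15641.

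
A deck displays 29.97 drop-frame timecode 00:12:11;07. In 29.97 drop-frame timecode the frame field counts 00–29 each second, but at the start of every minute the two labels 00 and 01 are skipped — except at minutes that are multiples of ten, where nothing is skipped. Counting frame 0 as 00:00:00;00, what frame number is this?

21915

As if non-drop at 30 labels/s: (0 × 3600 + 12 × 60 + 11) × 30 + 7 = 21937.
Minute boundaries passed: 12; those not divisible by 10: 12 − 1 = 11; dropped labels = 2 × 11 = 22.
Actual frame index = 21937 − 22 = 21915.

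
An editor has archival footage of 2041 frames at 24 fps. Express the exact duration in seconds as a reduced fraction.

2041/24 seconds

Running time = 2041 ÷ (24) = 2041 × 1/24 = 2041/24 s.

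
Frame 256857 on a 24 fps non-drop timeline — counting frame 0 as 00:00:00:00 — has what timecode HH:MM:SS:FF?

256857 ÷ 24 = 10702 full seconds, remainder 9 frames.
10702 s = 2 h 58 min 22 s.
Timecode: 02:58:22:09.

02:58:22:09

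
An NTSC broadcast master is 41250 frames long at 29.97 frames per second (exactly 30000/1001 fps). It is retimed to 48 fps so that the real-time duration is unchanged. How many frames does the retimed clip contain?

Target frames = source frames × (target rate / source rate) = 41250 × (48)/(30000/1001) = 41250 × 1001/625 = 66066.

66066 frames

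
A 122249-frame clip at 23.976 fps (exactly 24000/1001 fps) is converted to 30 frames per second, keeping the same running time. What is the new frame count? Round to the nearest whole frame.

Frames at target rate = 122249 × (30) / (24000/1001) = 122371249/800 ≈ 152964.061.
Nearest whole frame: 152964.

152964 frames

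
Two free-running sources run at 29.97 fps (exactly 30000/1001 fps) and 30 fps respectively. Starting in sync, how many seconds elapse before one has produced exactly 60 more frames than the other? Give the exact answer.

2002 seconds

The gap grows by |30 − 30000/1001| = 30/1001 frames per second.
Time for a 60-frame gap: 60 ÷ (30/1001) = 2002 s.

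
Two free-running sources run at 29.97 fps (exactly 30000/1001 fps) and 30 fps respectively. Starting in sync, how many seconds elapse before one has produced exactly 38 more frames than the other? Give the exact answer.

The gap grows by |30 − 30000/1001| = 30/1001 frames per second.
Time for a 38-frame gap: 38 ÷ (30/1001) = 19019/15 s.

19019/15 seconds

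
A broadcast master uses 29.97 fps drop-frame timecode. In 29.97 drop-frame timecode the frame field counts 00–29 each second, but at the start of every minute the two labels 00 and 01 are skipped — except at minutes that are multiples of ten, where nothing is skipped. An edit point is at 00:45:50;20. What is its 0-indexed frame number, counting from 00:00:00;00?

82438

As if non-drop at 30 labels/s: (0 × 3600 + 45 × 60 + 50) × 30 + 20 = 82520.
Minute boundaries passed: 45; those not divisible by 10: 45 − 4 = 41; dropped labels = 2 × 41 = 82.
Actual frame index = 82520 − 82 = 82438.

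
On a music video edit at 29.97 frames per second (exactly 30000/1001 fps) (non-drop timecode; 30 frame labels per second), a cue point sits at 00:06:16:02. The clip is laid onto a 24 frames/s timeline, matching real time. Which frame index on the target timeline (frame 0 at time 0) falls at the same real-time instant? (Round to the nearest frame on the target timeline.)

Source frame index: (0×3600 + 6×60 + 16) × 30 + 2 = 11282.
Real time: 11282 / (30000/1001) = 5646641/15000 s.
Target frame: (5646641/15000) × (24) = 5646641/625 ≈ 9034.626 → 9035.

frame 9035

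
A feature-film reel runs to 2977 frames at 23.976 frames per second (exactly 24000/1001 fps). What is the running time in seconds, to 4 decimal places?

Running time = 2977 × 1001/24000 = 2979977/24000 s ≈ 124.1657 s.

124.1657 seconds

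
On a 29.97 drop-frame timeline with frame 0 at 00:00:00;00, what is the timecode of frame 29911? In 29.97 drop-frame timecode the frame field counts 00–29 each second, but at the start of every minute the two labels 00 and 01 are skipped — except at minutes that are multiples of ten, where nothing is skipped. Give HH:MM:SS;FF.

00:16:38;01

Ten DF minutes hold 17982 frames, so frame 29911 lies in block 1 (frames 17982–35963) with 11929 frames into that block.
The block's first minute is 1800 frames and the rest 1798 each; 11929 frames reaches minute 6, so 1 × 18 + 6 × 2 = 30 labels have been skipped so far.
Adding those back, label number 29911 + 30 = 29941 at 30 labels/s is 998 s + 1 f = 0 h 16 min 38 s frame 1, i.e. 00:16:38;01.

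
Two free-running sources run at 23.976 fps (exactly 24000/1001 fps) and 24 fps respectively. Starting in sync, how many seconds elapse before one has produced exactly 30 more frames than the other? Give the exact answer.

The gap grows by |24 − 24000/1001| = 24/1001 frames per second.
Time for a 30-frame gap: 30 ÷ (24/1001) = 1251.25 s.

1251.25 seconds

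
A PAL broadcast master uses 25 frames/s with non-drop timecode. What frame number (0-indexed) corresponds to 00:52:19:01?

Total seconds to the label: (0 × 3600 + 52 × 60 + 19) = 3139.
Frame index = 3139 × 25 + 1 = 78476.

frame 78476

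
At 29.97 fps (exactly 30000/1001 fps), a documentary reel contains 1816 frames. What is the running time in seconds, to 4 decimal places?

60.5939 seconds

Running time = 1816 × 1001/30000 = 227227/3750 s ≈ 60.5939 s.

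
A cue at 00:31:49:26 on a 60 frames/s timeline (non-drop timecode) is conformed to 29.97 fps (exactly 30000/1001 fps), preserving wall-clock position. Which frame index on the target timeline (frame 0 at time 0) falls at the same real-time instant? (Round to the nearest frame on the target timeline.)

frame 57226

Source frame index: (0×3600 + 31×60 + 49) × 60 + 26 = 114566.
Real time: 114566 / (60) = 57283/30 s.
Target frame: (57283/30) × (30000/1001) = 57283000/1001 ≈ 57225.774 → 57226.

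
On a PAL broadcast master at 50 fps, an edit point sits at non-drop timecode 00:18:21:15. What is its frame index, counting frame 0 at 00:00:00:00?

Total seconds to the label: (0 × 3600 + 18 × 60 + 21) = 1101.
Frame index = 1101 × 50 + 15 = 55065.

55065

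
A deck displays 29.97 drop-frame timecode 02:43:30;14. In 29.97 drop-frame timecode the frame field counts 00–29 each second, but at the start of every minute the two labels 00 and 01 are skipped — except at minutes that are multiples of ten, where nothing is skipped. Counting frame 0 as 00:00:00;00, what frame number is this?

294020

Complete 10-minute blocks: 16, each 17982 frames → 287712.
Remaining 3 whole minutes in the current block: 1800 + 2 × 1798 = 5396 frames.
Within the current minute: 30 × 30 + 14 − 2 = 912 (labels ;00/;01 skipped at this minute). Total = 287712 + 5396 + 912 = 294020.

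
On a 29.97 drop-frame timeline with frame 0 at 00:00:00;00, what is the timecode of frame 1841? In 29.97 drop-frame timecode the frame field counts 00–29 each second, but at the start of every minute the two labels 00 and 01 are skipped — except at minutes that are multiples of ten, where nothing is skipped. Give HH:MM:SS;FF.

Ten DF minutes hold 17982 frames, so frame 1841 lies in block 0 (frames 0–17981) with 1841 frames into that block.
The block's first minute is 1800 frames and the rest 1798 each; 1841 frames reaches minute 1, so 0 × 18 + 1 × 2 = 2 labels have been skipped so far.
Adding those back, label number 1841 + 2 = 1843 at 30 labels/s is 61 s + 13 f = 0 h 1 min 1 s frame 13, i.e. 00:01:01;13.

00:01:01;13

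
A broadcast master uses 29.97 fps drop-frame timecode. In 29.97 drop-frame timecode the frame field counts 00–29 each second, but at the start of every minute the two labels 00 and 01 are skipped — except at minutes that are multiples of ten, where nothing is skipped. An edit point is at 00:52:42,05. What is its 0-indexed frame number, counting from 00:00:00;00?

94771

Complete 10-minute blocks: 5, each 17982 frames → 89910.
Remaining 2 whole minutes in the current block: 1800 + 1 × 1798 = 3598 frames.
Within the current minute: 42 × 30 + 5 − 2 = 1263 (labels ;00/;01 skipped at this minute). Total = 89910 + 3598 + 1263 = 94771.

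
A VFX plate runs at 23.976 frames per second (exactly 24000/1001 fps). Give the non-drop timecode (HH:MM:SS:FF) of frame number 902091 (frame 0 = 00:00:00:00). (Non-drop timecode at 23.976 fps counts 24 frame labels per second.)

10:26:27:03

902091 ÷ 24 = 37587 full seconds, remainder 3 frames.
37587 s = 10 h 26 min 27 s.
Timecode: 10:26:27:03.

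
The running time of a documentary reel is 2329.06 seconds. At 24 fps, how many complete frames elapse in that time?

Frames = 2329.06 × 24 = 1397436/25 ≈ 55897.4400.
Complete frames: 55897.

55897 frames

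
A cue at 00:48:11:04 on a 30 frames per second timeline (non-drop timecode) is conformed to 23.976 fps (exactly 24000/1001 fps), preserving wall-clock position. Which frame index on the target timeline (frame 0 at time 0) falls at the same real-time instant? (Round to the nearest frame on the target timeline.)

Source frame index: (0×3600 + 48×60 + 11) × 30 + 4 = 86734.
Real time: 86734 / (30) = 43367/15 s.
Target frame: (43367/15) × (24000/1001) = 69387200/1001 ≈ 69317.882 → 69318.

frame 69318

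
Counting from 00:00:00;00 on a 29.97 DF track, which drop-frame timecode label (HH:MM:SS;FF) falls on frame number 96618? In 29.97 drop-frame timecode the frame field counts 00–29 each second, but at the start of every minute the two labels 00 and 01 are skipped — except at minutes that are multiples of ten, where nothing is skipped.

Ten DF minutes hold 17982 frames, so frame 96618 lies in block 5 (frames 89910–107891) with 6708 frames into that block.
The block's first minute is 1800 frames and the rest 1798 each; 6708 frames reaches minute 3, so 5 × 18 + 3 × 2 = 96 labels have been skipped so far.
Adding those back, label number 96618 + 96 = 96714 at 30 labels/s is 3223 s + 24 f = 0 h 53 min 43 s frame 24, i.e. 00:53:43;24.

00:53:43;24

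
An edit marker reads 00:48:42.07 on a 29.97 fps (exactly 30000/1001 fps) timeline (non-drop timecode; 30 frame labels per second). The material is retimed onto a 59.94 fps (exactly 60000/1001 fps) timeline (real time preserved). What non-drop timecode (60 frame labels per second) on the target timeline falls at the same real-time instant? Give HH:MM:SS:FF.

Source frame index: (0×3600 + 48×60 + 42) × 30 + 7 = 87667.
Real time: 87667 / (30000/1001) = 87754667/30000 s.
Target frame: (87754667/30000) × (60000/1001) = 175334.
At 60 labels/s: frame 175334 → 00:48:42:14.

00:48:42:14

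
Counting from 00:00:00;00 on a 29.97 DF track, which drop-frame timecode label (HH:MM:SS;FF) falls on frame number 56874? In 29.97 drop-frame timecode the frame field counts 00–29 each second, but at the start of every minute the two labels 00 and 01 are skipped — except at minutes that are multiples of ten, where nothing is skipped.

Each 10-minute DF block holds 10 × 60 × 30 − 9 × 2 = 17982 frames. 56874 ÷ 17982 → 3 full blocks, remainder 2928.
Within the partial block the first minute is 1800 frames and each further minute 1798, so 1 further minute boundary passed. Total skipped labels = 18 × 3 + 2 × 1 = 56.
Non-drop label index = 56874 + 56 = 56930; at 30 labels/s that is 00:31:37:20, i.e. DF 00:31:37;20.

00:31:37;20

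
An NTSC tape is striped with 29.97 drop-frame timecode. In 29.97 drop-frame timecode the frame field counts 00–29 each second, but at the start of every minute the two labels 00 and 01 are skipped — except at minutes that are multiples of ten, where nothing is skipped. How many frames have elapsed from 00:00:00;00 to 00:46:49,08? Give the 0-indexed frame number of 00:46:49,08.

Complete 10-minute blocks: 4, each 17982 frames → 71928.
Remaining 6 whole minutes in the current block: 1800 + 5 × 1798 = 10790 frames.
Within the current minute: 49 × 30 + 8 − 2 = 1476 (labels ;00/;01 skipped at this minute). Total = 71928 + 10790 + 1476 = 84194.

84194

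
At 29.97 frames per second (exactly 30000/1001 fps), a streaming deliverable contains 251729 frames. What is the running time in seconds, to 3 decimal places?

8399.358 seconds

Running time = 251729 × 1001/30000 = 251980729/30000 s ≈ 8399.358 s.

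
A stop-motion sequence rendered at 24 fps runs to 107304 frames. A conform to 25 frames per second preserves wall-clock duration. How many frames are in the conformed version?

111775 frames

Target frames = source frames × (target rate / source rate) = 107304 × (25)/(24) = 107304 × 25/24 = 111775.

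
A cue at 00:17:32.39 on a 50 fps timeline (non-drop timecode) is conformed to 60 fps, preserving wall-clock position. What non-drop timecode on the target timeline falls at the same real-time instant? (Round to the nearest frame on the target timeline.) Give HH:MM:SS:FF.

00:17:32:47

Source frame index: (0×3600 + 17×60 + 32) × 50 + 39 = 52639.
Real time: 52639 / (50) = 52639/50 s.
Target frame: (52639/50) × (60) = 315834/5 ≈ 63166.800 → 63167.
At 60 labels/s: frame 63167 → 00:17:32:47.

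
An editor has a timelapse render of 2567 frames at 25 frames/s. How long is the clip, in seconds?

Running time = 2567 / (25) = 102.68 s.

102.68 seconds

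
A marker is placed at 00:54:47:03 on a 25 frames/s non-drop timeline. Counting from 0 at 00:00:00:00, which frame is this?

82178

Total seconds to the label: (0 × 3600 + 54 × 60 + 47) = 3287.
Frame index = 3287 × 25 + 3 = 82178.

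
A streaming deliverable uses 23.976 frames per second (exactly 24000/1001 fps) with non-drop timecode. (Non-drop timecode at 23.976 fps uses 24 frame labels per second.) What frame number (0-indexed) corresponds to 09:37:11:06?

831150

Total seconds to the label: (9 × 3600 + 37 × 60 + 11) = 34631.
Frame index = 34631 × 24 + 6 = 831150.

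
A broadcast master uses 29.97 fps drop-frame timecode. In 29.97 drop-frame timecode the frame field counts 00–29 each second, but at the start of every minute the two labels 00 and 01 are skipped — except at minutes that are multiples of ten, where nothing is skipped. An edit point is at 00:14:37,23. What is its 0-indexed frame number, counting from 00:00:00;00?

26307

As if non-drop at 30 labels/s: (0 × 3600 + 14 × 60 + 37) × 30 + 23 = 26333.
Minute boundaries passed: 14; those not divisible by 10: 14 − 1 = 13; dropped labels = 2 × 13 = 26.
Actual frame index = 26333 − 26 = 26307.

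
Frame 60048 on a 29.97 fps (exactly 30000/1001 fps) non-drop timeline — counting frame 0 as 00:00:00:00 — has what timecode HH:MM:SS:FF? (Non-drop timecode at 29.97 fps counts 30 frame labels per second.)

00:33:21:18

60048 ÷ 30 = 2001 full seconds, remainder 18 frames.
2001 s = 0 h 33 min 21 s.
Timecode: 00:33:21:18.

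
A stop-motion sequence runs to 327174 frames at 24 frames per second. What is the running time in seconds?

Running time = 327174 / (24) = 13632.25 s.

13632.25 seconds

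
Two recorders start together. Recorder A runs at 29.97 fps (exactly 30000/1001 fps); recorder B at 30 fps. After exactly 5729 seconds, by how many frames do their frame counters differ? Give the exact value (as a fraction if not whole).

171870/1001 frames

A emits 30000/1001 × 5729 = 171870000/1001 frames; B emits 30 × 5729 = 171870.
Difference = 171870/1001 frames (≈ 171.6983); B is ahead of A.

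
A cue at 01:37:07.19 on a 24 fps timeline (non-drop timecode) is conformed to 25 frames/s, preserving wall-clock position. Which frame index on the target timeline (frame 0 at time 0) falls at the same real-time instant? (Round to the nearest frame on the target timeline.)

Source frame index: (1×3600 + 37×60 + 7) × 24 + 19 = 139867.
Real time: 139867 / (24) = 139867/24 s.
Target frame: (139867/24) × (25) = 3496675/24 ≈ 145694.792 → 145695.

frame 145695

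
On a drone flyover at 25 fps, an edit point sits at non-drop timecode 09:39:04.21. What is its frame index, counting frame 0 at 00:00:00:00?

868621

Total seconds to the label: (9 × 3600 + 39 × 60 + 4) = 34744.
Frame index = 34744 × 25 + 21 = 868621.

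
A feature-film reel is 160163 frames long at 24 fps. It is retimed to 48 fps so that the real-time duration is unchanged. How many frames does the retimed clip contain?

320326 frames

Target frames = source frames × (target rate / source rate) = 160163 × (48)/(24) = 160163 × 2 = 320326.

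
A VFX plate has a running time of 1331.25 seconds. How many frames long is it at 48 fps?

Frames = 1331.25 × 48 = 63900.

63900 frames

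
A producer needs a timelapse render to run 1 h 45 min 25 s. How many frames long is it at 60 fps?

1 h 45 min 25 s = 6325 s.
Frames = 6325 × 60 = 379500.

379500 frames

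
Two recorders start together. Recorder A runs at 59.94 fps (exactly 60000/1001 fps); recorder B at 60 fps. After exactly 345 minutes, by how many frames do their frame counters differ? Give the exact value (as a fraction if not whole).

1242000/1001 frames

345 min = 20700 s.
A emits 60000/1001 × 20700 = 1242000000/1001 frames; B emits 60 × 20700 = 1242000.
Difference = 1242000/1001 frames (≈ 1240.7592); B is ahead of A.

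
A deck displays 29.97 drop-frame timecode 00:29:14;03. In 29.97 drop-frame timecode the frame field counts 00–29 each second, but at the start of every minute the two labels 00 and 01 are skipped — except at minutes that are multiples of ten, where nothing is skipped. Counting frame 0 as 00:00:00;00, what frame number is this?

52569

As if non-drop at 30 labels/s: (0 × 3600 + 29 × 60 + 14) × 30 + 3 = 52623.
Minute boundaries passed: 29; those not divisible by 10: 29 − 2 = 27; dropped labels = 2 × 27 = 54.
Actual frame index = 52623 − 54 = 52569.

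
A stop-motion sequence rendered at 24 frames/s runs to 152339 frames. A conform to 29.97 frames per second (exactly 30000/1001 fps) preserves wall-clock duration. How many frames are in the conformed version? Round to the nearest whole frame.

Frames at target rate = 152339 × (30000/1001) / (24) = 17311250/91 ≈ 190233.516.
Nearest whole frame: 190234.

190234 frames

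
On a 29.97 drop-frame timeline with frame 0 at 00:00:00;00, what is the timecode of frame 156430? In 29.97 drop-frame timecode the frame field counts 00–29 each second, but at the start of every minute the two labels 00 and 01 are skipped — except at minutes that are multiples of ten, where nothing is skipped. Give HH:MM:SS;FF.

Ten DF minutes hold 17982 frames, so frame 156430 lies in block 8 (frames 143856–161837) with 12574 frames into that block.
The block's first minute is 1800 frames and the rest 1798 each; 12574 frames reaches minute 6, so 8 × 18 + 6 × 2 = 156 labels have been skipped so far.
Adding those back, label number 156430 + 156 = 156586 at 30 labels/s is 5219 s + 16 f = 1 h 26 min 59 s frame 16, i.e. 01:26:59;16.

01:26:59;16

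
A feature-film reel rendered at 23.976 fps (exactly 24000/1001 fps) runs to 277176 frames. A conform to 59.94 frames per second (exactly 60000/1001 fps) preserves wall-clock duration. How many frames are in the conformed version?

692940 frames

Frames at target rate = 277176 × (60000/1001) / (24000/1001) = 692940.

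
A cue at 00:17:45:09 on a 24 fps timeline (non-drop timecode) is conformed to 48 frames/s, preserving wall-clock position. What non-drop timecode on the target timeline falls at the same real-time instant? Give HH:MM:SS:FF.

Source frame index: (0×3600 + 17×60 + 45) × 24 + 9 = 25569.
Real time: 25569 / (24) = 8523/8 s.
Target frame: (8523/8) × (48) = 51138.
At 48 labels/s: frame 51138 → 00:17:45:18.

00:17:45:18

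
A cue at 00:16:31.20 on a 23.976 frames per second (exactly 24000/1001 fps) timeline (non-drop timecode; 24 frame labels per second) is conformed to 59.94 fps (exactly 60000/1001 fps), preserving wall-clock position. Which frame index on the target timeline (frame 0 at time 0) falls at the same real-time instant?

Source frame index: (0×3600 + 16×60 + 31) × 24 + 20 = 23804.
Real time: 23804 / (24000/1001) = 5956951/6000 s.
Target frame: (5956951/6000) × (60000/1001) = 59510.

frame 59510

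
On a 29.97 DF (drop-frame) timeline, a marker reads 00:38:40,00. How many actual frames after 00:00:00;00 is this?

69530

As if non-drop at 30 labels/s: (0 × 3600 + 38 × 60 + 40) × 30 + 0 = 69600.
Minute boundaries passed: 38; those not divisible by 10: 38 − 3 = 35; dropped labels = 2 × 35 = 70.
Actual frame index = 69600 − 70 = 69530.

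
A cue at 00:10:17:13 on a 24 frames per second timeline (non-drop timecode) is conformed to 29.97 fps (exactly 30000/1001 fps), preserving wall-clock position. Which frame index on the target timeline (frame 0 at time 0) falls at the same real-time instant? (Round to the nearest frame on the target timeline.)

frame 18508

Source frame index: (0×3600 + 10×60 + 17) × 24 + 13 = 14821.
Real time: 14821 / (24) = 14821/24 s.
Target frame: (14821/24) × (30000/1001) = 18526250/1001 ≈ 18507.742 → 18508.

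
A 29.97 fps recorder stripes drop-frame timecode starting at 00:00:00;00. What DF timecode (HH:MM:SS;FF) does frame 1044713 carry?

09:40:58;17

Each 10-minute DF block holds 10 × 60 × 30 − 9 × 2 = 17982 frames. 1044713 ÷ 17982 → 58 full blocks, remainder 1757.
Within the partial block the first minute is 1800 frames and each further minute 1798, so 0 further minute boundaries passed. Total skipped labels = 18 × 58 + 2 × 0 = 1044.
Non-drop label index = 1044713 + 1044 = 1045757; at 30 labels/s that is 09:40:58:17, i.e. DF 09:40:58;17.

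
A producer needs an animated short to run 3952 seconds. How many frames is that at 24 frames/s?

Frames = 3952 × 24 = 94848.

94848 frames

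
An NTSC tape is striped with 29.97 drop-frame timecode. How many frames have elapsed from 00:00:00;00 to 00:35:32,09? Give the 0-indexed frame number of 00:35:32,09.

63905

Complete 10-minute blocks: 3, each 17982 frames → 53946.
Remaining 5 whole minutes in the current block: 1800 + 4 × 1798 = 8992 frames.
Within the current minute: 32 × 30 + 9 − 2 = 967 (labels ;00/;01 skipped at this minute). Total = 53946 + 8992 + 967 = 63905.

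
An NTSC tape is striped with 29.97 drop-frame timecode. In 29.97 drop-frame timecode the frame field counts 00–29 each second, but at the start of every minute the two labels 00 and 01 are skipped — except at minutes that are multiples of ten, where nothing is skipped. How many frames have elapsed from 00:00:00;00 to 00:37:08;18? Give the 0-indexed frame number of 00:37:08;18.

66790

As if non-drop at 30 labels/s: (0 × 3600 + 37 × 60 + 8) × 30 + 18 = 66858.
Minute boundaries passed: 37; those not divisible by 10: 37 − 3 = 34; dropped labels = 2 × 34 = 68.
Actual frame index = 66858 − 68 = 66790.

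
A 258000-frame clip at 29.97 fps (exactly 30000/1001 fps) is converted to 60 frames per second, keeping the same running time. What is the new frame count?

516516 frames

Target frames = source frames × (target rate / source rate) = 258000 × (60)/(30000/1001) = 258000 × 1001/500 = 516516.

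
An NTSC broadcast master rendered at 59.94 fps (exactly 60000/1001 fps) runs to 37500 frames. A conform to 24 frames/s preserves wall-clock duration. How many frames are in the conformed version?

15015 frames

Target frames = source frames × (target rate / source rate) = 37500 × (24)/(60000/1001) = 37500 × 1001/2500 = 15015.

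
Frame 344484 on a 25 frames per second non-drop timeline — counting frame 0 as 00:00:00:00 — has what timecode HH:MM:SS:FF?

03:49:39:09

344484 ÷ 25 = 13779 full seconds, remainder 9 frames.
13779 s = 3 h 49 min 39 s.
Timecode: 03:49:39:09.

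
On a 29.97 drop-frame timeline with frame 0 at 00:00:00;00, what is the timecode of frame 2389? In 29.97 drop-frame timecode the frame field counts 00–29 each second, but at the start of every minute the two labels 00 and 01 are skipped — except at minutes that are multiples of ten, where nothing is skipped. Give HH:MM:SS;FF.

Each 10-minute DF block holds 10 × 60 × 30 − 9 × 2 = 17982 frames. 2389 ÷ 17982 → 0 full blocks, remainder 2389.
Within the partial block the first minute is 1800 frames and each further minute 1798, so 1 further minute boundary passed. Total skipped labels = 18 × 0 + 2 × 1 = 2.
Non-drop label index = 2389 + 2 = 2391; at 30 labels/s that is 00:01:19:21, i.e. DF 00:01:19;21.

00:01:19;21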